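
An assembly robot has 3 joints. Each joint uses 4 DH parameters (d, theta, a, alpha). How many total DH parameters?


Given: 3 joints, 4 DH parameters per joint (d, theta, a, alpha)
Total DH parameters = number_of_joints * 4
Total = 3 * 4
Total = 12

12


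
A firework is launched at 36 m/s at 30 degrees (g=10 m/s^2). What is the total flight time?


Given: v0 = 36 m/s, theta = 30 deg, g = 10 m/s^2
sin(30) = 1/2
Using T = 2*v0*sin(theta) / g
T = 2*36*1/2 / 10
T = 36 / 10
T = 18/5 s

18/5 s


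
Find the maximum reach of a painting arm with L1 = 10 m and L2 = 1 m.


Given: L1 = 10 m, L2 = 1 m
For a 2-link planar arm, max reach = L1 + L2 (fully extended)
Max reach = 10 + 1
Max reach = 11 m

11 m


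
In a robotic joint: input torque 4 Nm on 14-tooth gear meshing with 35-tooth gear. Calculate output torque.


Given: N1 = 14, N2 = 35, T1 = 4 Nm
Using T2/T1 = N2/N1
T2 = T1 * N2 / N1
T2 = 4 * 35 / 14
T2 = 140 / 14
T2 = 10 Nm

10 Nm


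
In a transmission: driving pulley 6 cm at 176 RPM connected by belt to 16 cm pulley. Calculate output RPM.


Given: D1 = 6 cm, w1 = 176 RPM, D2 = 16 cm
Using D1*w1 = D2*w2
w2 = D1*w1 / D2
w2 = 6*176 / 16
w2 = 1056 / 16
w2 = 66 RPM

66 RPM


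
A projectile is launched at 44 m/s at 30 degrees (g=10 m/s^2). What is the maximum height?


Given: v0 = 44 m/s, theta = 30 deg, g = 10 m/s^2
sin^2(30) = 1/4
Using H = v0^2 * sin^2(theta) / (2*g)
H = 44^2 * 1/4 / (2*10)
H = 1936 * 1/4 / 20
H = 484 / 20
H = 121/5 m

121/5 m


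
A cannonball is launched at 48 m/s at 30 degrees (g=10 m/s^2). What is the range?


Given: v0 = 48 m/s, theta = 30 deg, g = 10 m/s^2
sin(2*30) = sin(60) = sqrt(3)/2
Using R = v0^2 * sin(2*theta) / g
R = 48^2 * (sqrt(3)/2) / 10
R = 2304 * sqrt(3) / 20
R = 576/5*sqrt(3) m

576/5*sqrt(3) m


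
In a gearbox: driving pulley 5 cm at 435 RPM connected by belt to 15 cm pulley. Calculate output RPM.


Given: D1 = 5 cm, w1 = 435 RPM, D2 = 15 cm
Using D1*w1 = D2*w2
w2 = D1*w1 / D2
w2 = 5*435 / 15
w2 = 2175 / 15
w2 = 145 RPM

145 RPM


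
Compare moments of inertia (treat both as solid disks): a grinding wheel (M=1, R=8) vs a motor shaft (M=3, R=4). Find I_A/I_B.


Given: M1=1 kg, R1=8 m, M2=3 kg, R2=4 m
For a disk: I = (1/2)*M*R^2, so I_A/I_B = (M1*R1^2)/(M2*R2^2)
M1*R1^2 = 1*64 = 64
M2*R2^2 = 3*16 = 48
I_A/I_B = 64/48 = 4/3

4/3


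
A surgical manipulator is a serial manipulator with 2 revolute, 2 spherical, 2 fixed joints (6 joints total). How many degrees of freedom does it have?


Given: serial robot with 2 revolute, 2 spherical, 2 fixed joints
DOF contribution per joint type: revolute=1, prismatic=1, spherical=3, fixed=0
DOF = 2*1 + 2*3 + 2*0
DOF = 8

8


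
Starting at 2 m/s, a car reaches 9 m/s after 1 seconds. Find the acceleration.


Given: initial velocity v0 = 2 m/s, final velocity v = 9 m/s, time t = 1 s
Using a = (v - v0) / t
a = (9 - 2) / 1
a = 7 / 1
a = 7 m/s^2

7 m/s^2


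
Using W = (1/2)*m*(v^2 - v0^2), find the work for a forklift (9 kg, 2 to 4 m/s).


Given: m = 9 kg, v0 = 2 m/s, v = 4 m/s
Using W = (1/2)*m*(v^2 - v0^2)
v^2 = 4^2 = 16
v0^2 = 2^2 = 4
v^2 - v0^2 = 16 - 4 = 12
W = (1/2)*9*12 = 54 J

54 J


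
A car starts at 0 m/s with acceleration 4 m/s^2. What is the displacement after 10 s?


Given: v0 = 0 m/s, a = 4 m/s^2, t = 10 s
Using s = v0*t + (1/2)*a*t^2
s = 0*10 + (1/2)*4*10^2
s = 0 + (1/2)*400
s = 0 + 200
s = 200

200 m


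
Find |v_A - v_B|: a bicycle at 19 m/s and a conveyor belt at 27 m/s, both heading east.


Given: v_A = 19 m/s east, v_B = 27 m/s east
Both move in the same direction; relative speed = |v_A - v_B|
|19 - 27| = |-8|
= 8 m/s

8 m/s


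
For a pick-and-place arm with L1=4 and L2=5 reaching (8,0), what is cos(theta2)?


Given: L1 = 4, L2 = 5, target (x, y) = (8, 0)
Using cos(theta2) = (x^2 + y^2 - L1^2 - L2^2) / (2*L1*L2)
x^2 + y^2 = 8^2 + 0 = 64
L1^2 + L2^2 = 16 + 25 = 41
Numerator = 64 - 41 = 23
Denominator = 2*4*5 = 40
cos(theta2) = 23/40 = 23/40

23/40


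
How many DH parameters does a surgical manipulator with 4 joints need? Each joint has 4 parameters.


Given: 4 joints, 4 DH parameters per joint (d, theta, a, alpha)
Total DH parameters = number_of_joints * 4
Total = 4 * 4
Total = 16

16


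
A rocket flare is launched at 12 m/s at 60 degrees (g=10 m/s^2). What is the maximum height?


Given: v0 = 12 m/s, theta = 60 deg, g = 10 m/s^2
sin^2(60) = 3/4
Using H = v0^2 * sin^2(theta) / (2*g)
H = 12^2 * 3/4 / (2*10)
H = 144 * 3/4 / 20
H = 108 / 20
H = 27/5 m

27/5 m


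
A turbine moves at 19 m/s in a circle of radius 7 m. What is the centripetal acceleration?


Given: v = 19 m/s, r = 7 m
Using a_c = v^2 / r
a_c = 19^2 / 7
a_c = 361 / 7
a_c = 361/7 m/s^2

361/7 m/s^2


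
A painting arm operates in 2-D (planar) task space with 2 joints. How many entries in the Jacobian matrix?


Given: task space dimension = 2, joints = 2
Jacobian is a 2 x 2 matrix
Total entries = rows * columns
Total = 2 * 2
Total = 4

4


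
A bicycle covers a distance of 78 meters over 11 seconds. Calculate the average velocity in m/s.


Given: distance d = 78 m, time t = 11 s
Using v = d / t
v = 78 / 11
v = 78/11 m/s

78/11 m/s


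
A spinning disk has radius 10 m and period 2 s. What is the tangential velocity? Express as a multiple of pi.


Given: radius r = 10 m, period T = 2 s
Using v = 2*pi*r / T
v = 2*pi*10 / 2
v = 20*pi / 2
v = 10*pi m/s

10*pi m/s


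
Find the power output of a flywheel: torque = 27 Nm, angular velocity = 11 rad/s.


Given: tau = 27 Nm, omega = 11 rad/s
Using P = tau * omega
P = 27 * 11
P = 297 W

297 W


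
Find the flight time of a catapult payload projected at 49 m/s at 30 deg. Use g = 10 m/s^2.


Given: v0 = 49 m/s, theta = 30 deg, g = 10 m/s^2
sin(30) = 1/2
Using T = 2*v0*sin(theta) / g
T = 2*49*1/2 / 10
T = 49 / 10
T = 49/10 s

49/10 s


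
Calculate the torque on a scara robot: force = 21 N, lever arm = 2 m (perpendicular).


Given: F = 21 N, r = 2 m, angle = 90 deg (perpendicular)
Using tau = F * r * sin(90)
sin(90) = 1
tau = 21 * 2 * 1
tau = 42 Nm

42 Nm


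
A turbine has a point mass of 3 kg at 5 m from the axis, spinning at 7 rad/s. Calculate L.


Given: m = 3 kg, r = 5 m, omega = 7 rad/s
For a point mass: I = m*r^2
I = 3*5^2 = 3*25 = 75
L = I*omega = 75*7
L = 525 kg*m^2/s

525 kg*m^2/s


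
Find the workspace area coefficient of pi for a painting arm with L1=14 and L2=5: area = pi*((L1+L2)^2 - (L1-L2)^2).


Given: L1 = 14, L2 = 5
(L1+L2)^2 = (19)^2 = 361
(L1-L2)^2 = (9)^2 = 81
Difference = 361 - 81 = 280
This equals 4*L1*L2 = 4*14*5 = 280
Workspace area = 280*pi

280


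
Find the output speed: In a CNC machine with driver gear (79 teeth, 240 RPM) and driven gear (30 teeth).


Given: N1 = 79 teeth, w1 = 240 RPM, N2 = 30 teeth
Using N1*w1 = N2*w2
w2 = N1*w1 / N2
w2 = 79*240 / 30
w2 = 18960 / 30
w2 = 632 RPM

632 RPM


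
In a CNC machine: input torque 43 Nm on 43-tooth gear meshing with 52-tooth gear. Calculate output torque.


Given: N1 = 43, N2 = 52, T1 = 43 Nm
Using T2/T1 = N2/N1
T2 = T1 * N2 / N1
T2 = 43 * 52 / 43
T2 = 2236 / 43
T2 = 52 Nm

52 Nm


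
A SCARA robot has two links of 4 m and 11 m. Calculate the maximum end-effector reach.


Given: L1 = 4 m, L2 = 11 m
For a 2-link planar arm, max reach = L1 + L2 (fully extended)
Max reach = 4 + 11
Max reach = 15 m

15 m


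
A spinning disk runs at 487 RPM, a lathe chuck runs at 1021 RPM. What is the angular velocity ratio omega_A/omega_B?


Given: RPM_A = 487, RPM_B = 1021
omega = 2*pi*RPM/60, so omega_A/omega_B = RPM_A / RPM_B
omega_A/omega_B = 487 / 1021
omega_A/omega_B = 487/1021

487/1021


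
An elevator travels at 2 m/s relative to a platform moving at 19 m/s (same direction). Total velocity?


Given: object velocity = 2 m/s, platform velocity = 19 m/s (same direction)
Using classical velocity addition: v_total = v_object + v_platform
v_total = 2 + 19
v_total = 21 m/s

21 m/s


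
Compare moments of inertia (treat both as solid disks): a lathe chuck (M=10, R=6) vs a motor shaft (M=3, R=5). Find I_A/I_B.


Given: M1=10 kg, R1=6 m, M2=3 kg, R2=5 m
For a disk: I = (1/2)*M*R^2, so I_A/I_B = (M1*R1^2)/(M2*R2^2)
M1*R1^2 = 10*36 = 360
M2*R2^2 = 3*25 = 75
I_A/I_B = 360/75 = 24/5

24/5


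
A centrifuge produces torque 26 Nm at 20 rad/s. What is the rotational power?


Given: tau = 26 Nm, omega = 20 rad/s
Using P = tau * omega
P = 26 * 20
P = 520 W

520 W


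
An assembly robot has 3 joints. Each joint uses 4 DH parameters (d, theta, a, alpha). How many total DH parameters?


Given: 3 joints, 4 DH parameters per joint (d, theta, a, alpha)
Total DH parameters = number_of_joints * 4
Total = 3 * 4
Total = 12

12


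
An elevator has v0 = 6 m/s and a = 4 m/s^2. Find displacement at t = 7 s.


Given: v0 = 6 m/s, a = 4 m/s^2, t = 7 s
Using s = v0*t + (1/2)*a*t^2
s = 6*7 + (1/2)*4*7^2
s = 42 + (1/2)*196
s = 42 + 98
s = 140

140 m


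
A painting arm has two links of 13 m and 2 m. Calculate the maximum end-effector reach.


Given: L1 = 13 m, L2 = 2 m
For a 2-link planar arm, max reach = L1 + L2 (fully extended)
Max reach = 13 + 2
Max reach = 15 m

15 m


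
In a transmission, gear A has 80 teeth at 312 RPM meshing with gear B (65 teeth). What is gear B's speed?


Given: N1 = 80 teeth, w1 = 312 RPM, N2 = 65 teeth
Using N1*w1 = N2*w2
w2 = N1*w1 / N2
w2 = 80*312 / 65
w2 = 24960 / 65
w2 = 384 RPM

384 RPM


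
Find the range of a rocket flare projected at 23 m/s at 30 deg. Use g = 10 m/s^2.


Given: v0 = 23 m/s, theta = 30 deg, g = 10 m/s^2
sin(2*30) = sin(60) = sqrt(3)/2
Using R = v0^2 * sin(2*theta) / g
R = 23^2 * (sqrt(3)/2) / 10
R = 529 * sqrt(3) / 20
R = 529/20*sqrt(3) m

529/20*sqrt(3) m


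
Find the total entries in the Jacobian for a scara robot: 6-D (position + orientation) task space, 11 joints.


Given: task space dimension = 6, joints = 11
Jacobian is a 6 x 11 matrix
Total entries = rows * columns
Total = 6 * 11
Total = 66

66


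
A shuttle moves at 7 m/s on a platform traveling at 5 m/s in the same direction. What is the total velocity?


Given: object velocity = 7 m/s, platform velocity = 5 m/s (same direction)
Using classical velocity addition: v_total = v_object + v_platform
v_total = 7 + 5
v_total = 12 m/s

12 m/s


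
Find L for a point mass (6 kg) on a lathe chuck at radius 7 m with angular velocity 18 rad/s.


Given: m = 6 kg, r = 7 m, omega = 18 rad/s
For a point mass: I = m*r^2
I = 6*7^2 = 6*49 = 294
L = I*omega = 294*18
L = 5292 kg*m^2/s

5292 kg*m^2/s


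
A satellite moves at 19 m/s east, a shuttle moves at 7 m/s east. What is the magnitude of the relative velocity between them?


Given: v_A = 19 m/s east, v_B = 7 m/s east
Both move in the same direction; relative speed = |v_A - v_B|
|19 - 7| = |12|
= 12 m/s

12 m/s


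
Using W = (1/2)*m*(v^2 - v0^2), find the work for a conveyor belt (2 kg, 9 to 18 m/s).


Given: m = 2 kg, v0 = 9 m/s, v = 18 m/s
Using W = (1/2)*m*(v^2 - v0^2)
v^2 = 18^2 = 324
v0^2 = 9^2 = 81
v^2 - v0^2 = 324 - 81 = 243
W = (1/2)*2*243 = 243 J

243 J


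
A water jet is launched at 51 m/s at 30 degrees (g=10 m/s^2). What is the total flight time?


Given: v0 = 51 m/s, theta = 30 deg, g = 10 m/s^2
sin(30) = 1/2
Using T = 2*v0*sin(theta) / g
T = 2*51*1/2 / 10
T = 51 / 10
T = 51/10 s

51/10 s


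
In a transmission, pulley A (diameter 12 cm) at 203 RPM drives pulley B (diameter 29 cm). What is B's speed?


Given: D1 = 12 cm, w1 = 203 RPM, D2 = 29 cm
Using D1*w1 = D2*w2
w2 = D1*w1 / D2
w2 = 12*203 / 29
w2 = 2436 / 29
w2 = 84 RPM

84 RPM


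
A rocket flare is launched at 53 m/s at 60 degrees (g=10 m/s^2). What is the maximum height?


Given: v0 = 53 m/s, theta = 60 deg, g = 10 m/s^2
sin^2(60) = 3/4
Using H = v0^2 * sin^2(theta) / (2*g)
H = 53^2 * 3/4 / (2*10)
H = 2809 * 3/4 / 20
H = 8427/4 / 20
H = 8427/80 m

8427/80 m


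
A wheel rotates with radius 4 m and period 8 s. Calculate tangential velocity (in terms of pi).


Given: radius r = 4 m, period T = 8 s
Using v = 2*pi*r / T
v = 2*pi*4 / 8
v = 8*pi / 8
v = 1*pi m/s

1*pi m/s


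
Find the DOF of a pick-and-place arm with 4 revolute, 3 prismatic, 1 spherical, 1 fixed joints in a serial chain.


Given: serial robot with 4 revolute, 3 prismatic, 1 spherical, 1 fixed joints
DOF contribution per joint type: revolute=1, prismatic=1, spherical=3, fixed=0
DOF = 4*1 + 3*1 + 1*3 + 1*0
DOF = 10

10


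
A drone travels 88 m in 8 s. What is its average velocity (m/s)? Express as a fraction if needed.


Given: distance d = 88 m, time t = 8 s
Using v = d / t
v = 88 / 8
v = 11 m/s

11 m/s


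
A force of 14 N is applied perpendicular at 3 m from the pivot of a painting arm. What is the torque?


Given: F = 14 N, r = 3 m, angle = 90 deg (perpendicular)
Using tau = F * r * sin(90)
sin(90) = 1
tau = 14 * 3 * 1
tau = 42 Nm

42 Nm


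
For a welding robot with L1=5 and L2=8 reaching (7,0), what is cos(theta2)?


Given: L1 = 5, L2 = 8, target (x, y) = (7, 0)
Using cos(theta2) = (x^2 + y^2 - L1^2 - L2^2) / (2*L1*L2)
x^2 + y^2 = 7^2 + 0 = 49
L1^2 + L2^2 = 25 + 64 = 89
Numerator = 49 - 89 = -40
Denominator = 2*5*8 = 80
cos(theta2) = -40/80 = -1/2

-1/2


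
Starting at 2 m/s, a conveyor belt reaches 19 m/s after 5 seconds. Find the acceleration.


Given: initial velocity v0 = 2 m/s, final velocity v = 19 m/s, time t = 5 s
Using a = (v - v0) / t
a = (19 - 2) / 5
a = 17 / 5
a = 17/5 m/s^2

17/5 m/s^2


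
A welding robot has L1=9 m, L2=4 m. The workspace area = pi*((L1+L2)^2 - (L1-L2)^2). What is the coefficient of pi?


Given: L1 = 9, L2 = 4
(L1+L2)^2 = (13)^2 = 169
(L1-L2)^2 = (5)^2 = 25
Difference = 169 - 25 = 144
This equals 4*L1*L2 = 4*9*4 = 144
Workspace area = 144*pi

144


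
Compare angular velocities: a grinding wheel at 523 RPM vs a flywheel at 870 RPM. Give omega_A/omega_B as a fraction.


Given: RPM_A = 523, RPM_B = 870
omega = 2*pi*RPM/60, so omega_A/omega_B = RPM_A / RPM_B
omega_A/omega_B = 523 / 870
omega_A/omega_B = 523/870

523/870


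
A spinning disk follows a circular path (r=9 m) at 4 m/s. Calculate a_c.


Given: v = 4 m/s, r = 9 m
Using a_c = v^2 / r
a_c = 4^2 / 9
a_c = 16 / 9
a_c = 16/9 m/s^2

16/9 m/s^2


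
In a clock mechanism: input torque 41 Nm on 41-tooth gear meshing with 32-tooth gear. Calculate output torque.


Given: N1 = 41, N2 = 32, T1 = 41 Nm
Using T2/T1 = N2/N1
T2 = T1 * N2 / N1
T2 = 41 * 32 / 41
T2 = 1312 / 41
T2 = 32 Nm

32 Nm


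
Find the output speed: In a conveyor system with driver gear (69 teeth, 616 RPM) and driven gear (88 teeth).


Given: N1 = 69 teeth, w1 = 616 RPM, N2 = 88 teeth
Using N1*w1 = N2*w2
w2 = N1*w1 / N2
w2 = 69*616 / 88
w2 = 42504 / 88
w2 = 483 RPM

483 RPM


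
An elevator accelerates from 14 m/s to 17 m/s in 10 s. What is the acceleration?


Given: initial velocity v0 = 14 m/s, final velocity v = 17 m/s, time t = 10 s
Using a = (v - v0) / t
a = (17 - 14) / 10
a = 3 / 10
a = 3/10 m/s^2

3/10 m/s^2


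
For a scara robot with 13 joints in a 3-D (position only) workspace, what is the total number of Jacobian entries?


Given: task space dimension = 3, joints = 13
Jacobian is a 3 x 13 matrix
Total entries = rows * columns
Total = 3 * 13
Total = 39

39


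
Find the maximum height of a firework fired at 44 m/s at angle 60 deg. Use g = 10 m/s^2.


Given: v0 = 44 m/s, theta = 60 deg, g = 10 m/s^2
sin^2(60) = 3/4
Using H = v0^2 * sin^2(theta) / (2*g)
H = 44^2 * 3/4 / (2*10)
H = 1936 * 3/4 / 20
H = 1452 / 20
H = 363/5 m

363/5 m


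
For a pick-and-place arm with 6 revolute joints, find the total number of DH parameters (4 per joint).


Given: 6 joints, 4 DH parameters per joint (d, theta, a, alpha)
Total DH parameters = number_of_joints * 4
Total = 6 * 4
Total = 24

24


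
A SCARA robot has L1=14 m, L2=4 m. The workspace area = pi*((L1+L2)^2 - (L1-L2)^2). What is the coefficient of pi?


Given: L1 = 14, L2 = 4
(L1+L2)^2 = (18)^2 = 324
(L1-L2)^2 = (10)^2 = 100
Difference = 324 - 100 = 224
This equals 4*L1*L2 = 4*14*4 = 224
Workspace area = 224*pi

224


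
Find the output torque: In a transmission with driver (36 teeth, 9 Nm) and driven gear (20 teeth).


Given: N1 = 36, N2 = 20, T1 = 9 Nm
Using T2/T1 = N2/N1
T2 = T1 * N2 / N1
T2 = 9 * 20 / 36
T2 = 180 / 36
T2 = 5 Nm

5 Nm


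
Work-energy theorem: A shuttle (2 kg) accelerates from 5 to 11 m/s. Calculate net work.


Given: m = 2 kg, v0 = 5 m/s, v = 11 m/s
Using W = (1/2)*m*(v^2 - v0^2)
v^2 = 11^2 = 121
v0^2 = 5^2 = 25
v^2 - v0^2 = 121 - 25 = 96
W = (1/2)*2*96 = 96 J

96 J


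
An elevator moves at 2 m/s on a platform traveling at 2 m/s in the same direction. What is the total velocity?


Given: object velocity = 2 m/s, platform velocity = 2 m/s (same direction)
Using classical velocity addition: v_total = v_object + v_platform
v_total = 2 + 2
v_total = 4 m/s

4 m/s


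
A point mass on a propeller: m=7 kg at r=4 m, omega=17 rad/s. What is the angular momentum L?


Given: m = 7 kg, r = 4 m, omega = 17 rad/s
For a point mass: I = m*r^2
I = 7*4^2 = 7*16 = 112
L = I*omega = 112*17
L = 1904 kg*m^2/s

1904 kg*m^2/s


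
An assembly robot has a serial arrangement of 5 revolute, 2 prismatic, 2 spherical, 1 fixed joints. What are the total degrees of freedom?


Given: serial robot with 5 revolute, 2 prismatic, 2 spherical, 1 fixed joints
DOF contribution per joint type: revolute=1, prismatic=1, spherical=3, fixed=0
DOF = 5*1 + 2*1 + 2*3 + 1*0
DOF = 13

13


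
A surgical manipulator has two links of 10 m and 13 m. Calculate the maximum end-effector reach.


Given: L1 = 10 m, L2 = 13 m
For a 2-link planar arm, max reach = L1 + L2 (fully extended)
Max reach = 10 + 13
Max reach = 23 m

23 m


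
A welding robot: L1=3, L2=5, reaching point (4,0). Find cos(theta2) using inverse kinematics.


Given: L1 = 3, L2 = 5, target (x, y) = (4, 0)
Using cos(theta2) = (x^2 + y^2 - L1^2 - L2^2) / (2*L1*L2)
x^2 + y^2 = 4^2 + 0 = 16
L1^2 + L2^2 = 9 + 25 = 34
Numerator = 16 - 34 = -18
Denominator = 2*3*5 = 30
cos(theta2) = -18/30 = -3/5

-3/5


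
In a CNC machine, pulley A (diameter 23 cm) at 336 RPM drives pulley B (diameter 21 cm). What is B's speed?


Given: D1 = 23 cm, w1 = 336 RPM, D2 = 21 cm
Using D1*w1 = D2*w2
w2 = D1*w1 / D2
w2 = 23*336 / 21
w2 = 7728 / 21
w2 = 368 RPM

368 RPM


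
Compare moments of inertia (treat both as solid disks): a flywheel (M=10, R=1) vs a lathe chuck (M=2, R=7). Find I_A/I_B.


Given: M1=10 kg, R1=1 m, M2=2 kg, R2=7 m
For a disk: I = (1/2)*M*R^2, so I_A/I_B = (M1*R1^2)/(M2*R2^2)
M1*R1^2 = 10*1 = 10
M2*R2^2 = 2*49 = 98
I_A/I_B = 10/98 = 5/49

5/49


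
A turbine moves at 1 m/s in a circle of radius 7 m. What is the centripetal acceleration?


Given: v = 1 m/s, r = 7 m
Using a_c = v^2 / r
a_c = 1^2 / 7
a_c = 1 / 7
a_c = 1/7 m/s^2

1/7 m/s^2


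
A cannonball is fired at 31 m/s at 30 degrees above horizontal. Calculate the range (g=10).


Given: v0 = 31 m/s, theta = 30 deg, g = 10 m/s^2
sin(2*30) = sin(60) = sqrt(3)/2
Using R = v0^2 * sin(2*theta) / g
R = 31^2 * (sqrt(3)/2) / 10
R = 961 * sqrt(3) / 20
R = 961/20*sqrt(3) m

961/20*sqrt(3) m


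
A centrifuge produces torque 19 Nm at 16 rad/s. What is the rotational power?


Given: tau = 19 Nm, omega = 16 rad/s
Using P = tau * omega
P = 19 * 16
P = 304 W

304 W


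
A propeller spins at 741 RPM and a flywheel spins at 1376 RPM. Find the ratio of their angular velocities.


Given: RPM_A = 741, RPM_B = 1376
omega = 2*pi*RPM/60, so omega_A/omega_B = RPM_A / RPM_B
omega_A/omega_B = 741 / 1376
omega_A/omega_B = 741/1376

741/1376


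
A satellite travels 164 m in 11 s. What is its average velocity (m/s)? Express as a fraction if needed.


Given: distance d = 164 m, time t = 11 s
Using v = d / t
v = 164 / 11
v = 164/11 m/s

164/11 m/s


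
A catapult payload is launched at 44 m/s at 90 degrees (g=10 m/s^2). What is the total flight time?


Given: v0 = 44 m/s, theta = 90 deg, g = 10 m/s^2
sin(90) = 1
Using T = 2*v0*sin(theta) / g
T = 2*44*1 / 10
T = 88 / 10
T = 44/5 s

44/5 s


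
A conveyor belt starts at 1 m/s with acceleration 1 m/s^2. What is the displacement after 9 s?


Given: v0 = 1 m/s, a = 1 m/s^2, t = 9 s
Using s = v0*t + (1/2)*a*t^2
s = 1*9 + (1/2)*1*9^2
s = 9 + (1/2)*81
s = 9 + 81/2
s = 99/2

99/2 m


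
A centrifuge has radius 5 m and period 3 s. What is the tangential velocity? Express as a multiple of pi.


Given: radius r = 5 m, period T = 3 s
Using v = 2*pi*r / T
v = 2*pi*5 / 3
v = 10*pi / 3
v = 10/3*pi m/s

10/3*pi m/s


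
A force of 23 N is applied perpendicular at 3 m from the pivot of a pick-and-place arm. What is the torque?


Given: F = 23 N, r = 3 m, angle = 90 deg (perpendicular)
Using tau = F * r * sin(90)
sin(90) = 1
tau = 23 * 3 * 1
tau = 69 Nm

69 Nm


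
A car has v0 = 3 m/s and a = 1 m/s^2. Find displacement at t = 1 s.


Given: v0 = 3 m/s, a = 1 m/s^2, t = 1 s
Using s = v0*t + (1/2)*a*t^2
s = 3*1 + (1/2)*1*1^2
s = 3 + (1/2)*1
s = 3 + 1/2
s = 7/2

7/2 m


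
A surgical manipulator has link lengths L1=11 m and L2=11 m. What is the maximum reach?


Given: L1 = 11 m, L2 = 11 m
For a 2-link planar arm, max reach = L1 + L2 (fully extended)
Max reach = 11 + 11
Max reach = 22 m

22 m


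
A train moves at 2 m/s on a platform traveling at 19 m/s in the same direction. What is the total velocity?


Given: object velocity = 2 m/s, platform velocity = 19 m/s (same direction)
Using classical velocity addition: v_total = v_object + v_platform
v_total = 2 + 19
v_total = 21 m/s

21 m/s


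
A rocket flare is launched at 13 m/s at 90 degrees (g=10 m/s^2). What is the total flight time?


Given: v0 = 13 m/s, theta = 90 deg, g = 10 m/s^2
sin(90) = 1
Using T = 2*v0*sin(theta) / g
T = 2*13*1 / 10
T = 26 / 10
T = 13/5 s

13/5 s


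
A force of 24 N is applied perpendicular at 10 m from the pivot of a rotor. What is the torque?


Given: F = 24 N, r = 10 m, angle = 90 deg (perpendicular)
Using tau = F * r * sin(90)
sin(90) = 1
tau = 24 * 10 * 1
tau = 240 Nm

240 Nm


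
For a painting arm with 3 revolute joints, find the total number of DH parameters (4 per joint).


Given: 3 joints, 4 DH parameters per joint (d, theta, a, alpha)
Total DH parameters = number_of_joints * 4
Total = 3 * 4
Total = 12

12


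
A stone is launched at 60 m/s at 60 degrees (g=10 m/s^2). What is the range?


Given: v0 = 60 m/s, theta = 60 deg, g = 10 m/s^2
sin(2*60) = sin(120) = sqrt(3)/2
Using R = v0^2 * sin(2*theta) / g
R = 60^2 * (sqrt(3)/2) / 10
R = 3600 * sqrt(3) / 20
R = 180*sqrt(3) m

180*sqrt(3) m


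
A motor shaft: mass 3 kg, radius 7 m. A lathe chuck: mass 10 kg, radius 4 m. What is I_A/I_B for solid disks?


Given: M1=3 kg, R1=7 m, M2=10 kg, R2=4 m
For a disk: I = (1/2)*M*R^2, so I_A/I_B = (M1*R1^2)/(M2*R2^2)
M1*R1^2 = 3*49 = 147
M2*R2^2 = 10*16 = 160
I_A/I_B = 147/160 = 147/160

147/160


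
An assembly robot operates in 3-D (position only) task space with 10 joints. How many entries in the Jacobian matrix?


Given: task space dimension = 3, joints = 10
Jacobian is a 3 x 10 matrix
Total entries = rows * columns
Total = 3 * 10
Total = 30

30


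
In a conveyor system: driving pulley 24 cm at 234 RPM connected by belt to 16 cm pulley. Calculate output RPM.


Given: D1 = 24 cm, w1 = 234 RPM, D2 = 16 cm
Using D1*w1 = D2*w2
w2 = D1*w1 / D2
w2 = 24*234 / 16
w2 = 5616 / 16
w2 = 351 RPM

351 RPM


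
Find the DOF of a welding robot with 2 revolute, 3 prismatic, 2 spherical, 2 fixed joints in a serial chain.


Given: serial robot with 2 revolute, 3 prismatic, 2 spherical, 2 fixed joints
DOF contribution per joint type: revolute=1, prismatic=1, spherical=3, fixed=0
DOF = 2*1 + 3*1 + 2*3 + 2*0
DOF = 11

11


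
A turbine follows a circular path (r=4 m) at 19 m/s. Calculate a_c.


Given: v = 19 m/s, r = 4 m
Using a_c = v^2 / r
a_c = 19^2 / 4
a_c = 361 / 4
a_c = 361/4 m/s^2

361/4 m/s^2


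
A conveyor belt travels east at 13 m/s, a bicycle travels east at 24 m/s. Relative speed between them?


Given: v_A = 13 m/s east, v_B = 24 m/s east
Both move in the same direction; relative speed = |v_A - v_B|
|13 - 24| = |-11|
= 11 m/s

11 m/s


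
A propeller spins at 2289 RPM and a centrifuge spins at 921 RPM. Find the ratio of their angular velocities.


Given: RPM_A = 2289, RPM_B = 921
omega = 2*pi*RPM/60, so omega_A/omega_B = RPM_A / RPM_B
omega_A/omega_B = 2289 / 921
omega_A/omega_B = 763/307

763/307


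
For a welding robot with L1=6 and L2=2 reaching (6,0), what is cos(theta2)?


Given: L1 = 6, L2 = 2, target (x, y) = (6, 0)
Using cos(theta2) = (x^2 + y^2 - L1^2 - L2^2) / (2*L1*L2)
x^2 + y^2 = 6^2 + 0 = 36
L1^2 + L2^2 = 36 + 4 = 40
Numerator = 36 - 40 = -4
Denominator = 2*6*2 = 24
cos(theta2) = -4/24 = -1/6

-1/6


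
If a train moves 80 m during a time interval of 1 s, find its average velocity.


Given: distance d = 80 m, time t = 1 s
Using v = d / t
v = 80 / 1
v = 80 m/s

80 m/s


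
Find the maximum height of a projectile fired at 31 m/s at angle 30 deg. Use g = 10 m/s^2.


Given: v0 = 31 m/s, theta = 30 deg, g = 10 m/s^2
sin^2(30) = 1/4
Using H = v0^2 * sin^2(theta) / (2*g)
H = 31^2 * 1/4 / (2*10)
H = 961 * 1/4 / 20
H = 961/4 / 20
H = 961/80 m

961/80 m


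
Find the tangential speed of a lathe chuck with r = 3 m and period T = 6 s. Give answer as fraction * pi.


Given: radius r = 3 m, period T = 6 s
Using v = 2*pi*r / T
v = 2*pi*3 / 6
v = 6*pi / 6
v = 1*pi m/s

1*pi m/s


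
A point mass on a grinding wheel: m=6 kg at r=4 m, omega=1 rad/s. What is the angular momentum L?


Given: m = 6 kg, r = 4 m, omega = 1 rad/s
For a point mass: I = m*r^2
I = 6*4^2 = 6*16 = 96
L = I*omega = 96*1
L = 96 kg*m^2/s

96 kg*m^2/s


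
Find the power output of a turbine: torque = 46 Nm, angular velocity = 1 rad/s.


Given: tau = 46 Nm, omega = 1 rad/s
Using P = tau * omega
P = 46 * 1
P = 46 W

46 W


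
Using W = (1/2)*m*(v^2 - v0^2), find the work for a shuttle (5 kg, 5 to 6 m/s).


Given: m = 5 kg, v0 = 5 m/s, v = 6 m/s
Using W = (1/2)*m*(v^2 - v0^2)
v^2 = 6^2 = 36
v0^2 = 5^2 = 25
v^2 - v0^2 = 36 - 25 = 11
W = (1/2)*5*11 = 55/2 J

55/2 J


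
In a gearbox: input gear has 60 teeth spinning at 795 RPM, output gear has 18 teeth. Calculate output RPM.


Given: N1 = 60 teeth, w1 = 795 RPM, N2 = 18 teeth
Using N1*w1 = N2*w2
w2 = N1*w1 / N2
w2 = 60*795 / 18
w2 = 47700 / 18
w2 = 2650 RPM

2650 RPM


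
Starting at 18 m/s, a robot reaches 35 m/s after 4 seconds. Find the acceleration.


Given: initial velocity v0 = 18 m/s, final velocity v = 35 m/s, time t = 4 s
Using a = (v - v0) / t
a = (35 - 18) / 4
a = 17 / 4
a = 17/4 m/s^2

17/4 m/s^2


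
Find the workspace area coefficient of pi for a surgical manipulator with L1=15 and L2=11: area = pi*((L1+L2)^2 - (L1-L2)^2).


Given: L1 = 15, L2 = 11
(L1+L2)^2 = (26)^2 = 676
(L1-L2)^2 = (4)^2 = 16
Difference = 676 - 16 = 660
This equals 4*L1*L2 = 4*15*11 = 660
Workspace area = 660*pi

660


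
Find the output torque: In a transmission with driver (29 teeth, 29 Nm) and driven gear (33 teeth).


Given: N1 = 29, N2 = 33, T1 = 29 Nm
Using T2/T1 = N2/N1
T2 = T1 * N2 / N1
T2 = 29 * 33 / 29
T2 = 957 / 29
T2 = 33 Nm

33 Nm


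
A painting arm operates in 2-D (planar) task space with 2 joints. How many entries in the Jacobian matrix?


Given: task space dimension = 2, joints = 2
Jacobian is a 2 x 2 matrix
Total entries = rows * columns
Total = 2 * 2
Total = 4

4


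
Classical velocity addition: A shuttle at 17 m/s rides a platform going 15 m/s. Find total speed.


Given: object velocity = 17 m/s, platform velocity = 15 m/s (same direction)
Using classical velocity addition: v_total = v_object + v_platform
v_total = 17 + 15
v_total = 32 m/s

32 m/s


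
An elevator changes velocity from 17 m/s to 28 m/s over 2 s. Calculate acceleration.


Given: initial velocity v0 = 17 m/s, final velocity v = 28 m/s, time t = 2 s
Using a = (v - v0) / t
a = (28 - 17) / 2
a = 11 / 2
a = 11/2 m/s^2

11/2 m/s^2


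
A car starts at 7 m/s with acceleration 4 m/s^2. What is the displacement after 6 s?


Given: v0 = 7 m/s, a = 4 m/s^2, t = 6 s
Using s = v0*t + (1/2)*a*t^2
s = 7*6 + (1/2)*4*6^2
s = 42 + (1/2)*144
s = 42 + 72
s = 114

114 m


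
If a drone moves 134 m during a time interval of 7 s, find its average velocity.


Given: distance d = 134 m, time t = 7 s
Using v = d / t
v = 134 / 7
v = 134/7 m/s

134/7 m/s


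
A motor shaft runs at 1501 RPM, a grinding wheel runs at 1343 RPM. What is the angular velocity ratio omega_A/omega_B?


Given: RPM_A = 1501, RPM_B = 1343
omega = 2*pi*RPM/60, so omega_A/omega_B = RPM_A / RPM_B
omega_A/omega_B = 1501 / 1343
omega_A/omega_B = 19/17

19/17


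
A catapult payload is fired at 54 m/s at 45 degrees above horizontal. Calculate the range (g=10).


Given: v0 = 54 m/s, theta = 45 deg, g = 10 m/s^2
sin(2*45) = sin(90) = 1
Using R = v0^2 * sin(2*theta) / g
R = 54^2 * 1 / 10
R = 2916 / 10
R = 1458/5 m

1458/5 m


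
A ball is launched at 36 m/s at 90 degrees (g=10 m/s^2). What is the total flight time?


Given: v0 = 36 m/s, theta = 90 deg, g = 10 m/s^2
sin(90) = 1
Using T = 2*v0*sin(theta) / g
T = 2*36*1 / 10
T = 72 / 10
T = 36/5 s

36/5 s


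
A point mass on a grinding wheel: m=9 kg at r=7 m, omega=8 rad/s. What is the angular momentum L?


Given: m = 9 kg, r = 7 m, omega = 8 rad/s
For a point mass: I = m*r^2
I = 9*7^2 = 9*49 = 441
L = I*omega = 441*8
L = 3528 kg*m^2/s

3528 kg*m^2/s


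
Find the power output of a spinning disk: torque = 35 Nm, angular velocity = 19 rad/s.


Given: tau = 35 Nm, omega = 19 rad/s
Using P = tau * omega
P = 35 * 19
P = 665 W

665 W


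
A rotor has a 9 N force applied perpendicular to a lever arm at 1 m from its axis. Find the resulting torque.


Given: F = 9 N, r = 1 m, angle = 90 deg (perpendicular)
Using tau = F * r * sin(90)
sin(90) = 1
tau = 9 * 1 * 1
tau = 9 Nm

9 Nm


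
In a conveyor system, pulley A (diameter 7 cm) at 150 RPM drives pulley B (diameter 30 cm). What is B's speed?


Given: D1 = 7 cm, w1 = 150 RPM, D2 = 30 cm
Using D1*w1 = D2*w2
w2 = D1*w1 / D2
w2 = 7*150 / 30
w2 = 1050 / 30
w2 = 35 RPM

35 RPM


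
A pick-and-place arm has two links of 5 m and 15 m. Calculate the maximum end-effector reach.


Given: L1 = 5 m, L2 = 15 m
For a 2-link planar arm, max reach = L1 + L2 (fully extended)
Max reach = 5 + 15
Max reach = 20 m

20 m


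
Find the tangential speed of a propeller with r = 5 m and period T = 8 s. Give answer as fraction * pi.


Given: radius r = 5 m, period T = 8 s
Using v = 2*pi*r / T
v = 2*pi*5 / 8
v = 10*pi / 8
v = 5/4*pi m/s

5/4*pi m/s


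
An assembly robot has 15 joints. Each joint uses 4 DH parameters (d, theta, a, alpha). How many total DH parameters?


Given: 15 joints, 4 DH parameters per joint (d, theta, a, alpha)
Total DH parameters = number_of_joints * 4
Total = 15 * 4
Total = 60

60


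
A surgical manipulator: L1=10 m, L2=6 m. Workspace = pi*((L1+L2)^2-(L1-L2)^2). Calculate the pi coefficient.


Given: L1 = 10, L2 = 6
(L1+L2)^2 = (16)^2 = 256
(L1-L2)^2 = (4)^2 = 16
Difference = 256 - 16 = 240
This equals 4*L1*L2 = 4*10*6 = 240
Workspace area = 240*pi

240


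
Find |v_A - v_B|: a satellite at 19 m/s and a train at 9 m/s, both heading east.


Given: v_A = 19 m/s east, v_B = 9 m/s east
Both move in the same direction; relative speed = |v_A - v_B|
|19 - 9| = |10|
= 10 m/s

10 m/s


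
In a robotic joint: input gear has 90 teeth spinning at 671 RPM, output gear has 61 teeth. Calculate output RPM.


Given: N1 = 90 teeth, w1 = 671 RPM, N2 = 61 teeth
Using N1*w1 = N2*w2
w2 = N1*w1 / N2
w2 = 90*671 / 61
w2 = 60390 / 61
w2 = 990 RPM

990 RPM


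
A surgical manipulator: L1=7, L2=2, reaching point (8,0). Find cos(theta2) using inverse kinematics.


Given: L1 = 7, L2 = 2, target (x, y) = (8, 0)
Using cos(theta2) = (x^2 + y^2 - L1^2 - L2^2) / (2*L1*L2)
x^2 + y^2 = 8^2 + 0 = 64
L1^2 + L2^2 = 49 + 4 = 53
Numerator = 64 - 53 = 11
Denominator = 2*7*2 = 28
cos(theta2) = 11/28 = 11/28

11/28


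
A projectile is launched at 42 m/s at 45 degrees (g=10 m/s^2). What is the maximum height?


Given: v0 = 42 m/s, theta = 45 deg, g = 10 m/s^2
sin^2(45) = 1/2
Using H = v0^2 * sin^2(theta) / (2*g)
H = 42^2 * 1/2 / (2*10)
H = 1764 * 1/2 / 20
H = 882 / 20
H = 441/10 m

441/10 m


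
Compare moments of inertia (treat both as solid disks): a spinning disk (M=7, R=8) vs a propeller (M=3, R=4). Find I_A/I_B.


Given: M1=7 kg, R1=8 m, M2=3 kg, R2=4 m
For a disk: I = (1/2)*M*R^2, so I_A/I_B = (M1*R1^2)/(M2*R2^2)
M1*R1^2 = 7*64 = 448
M2*R2^2 = 3*16 = 48
I_A/I_B = 448/48 = 28/3

28/3


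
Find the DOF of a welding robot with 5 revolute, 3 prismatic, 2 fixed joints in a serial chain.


Given: serial robot with 5 revolute, 3 prismatic, 2 fixed joints
DOF contribution per joint type: revolute=1, prismatic=1, spherical=3, fixed=0
DOF = 5*1 + 3*1 + 2*0
DOF = 8

8


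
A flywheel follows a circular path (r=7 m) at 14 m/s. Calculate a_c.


Given: v = 14 m/s, r = 7 m
Using a_c = v^2 / r
a_c = 14^2 / 7
a_c = 196 / 7
a_c = 28 m/s^2

28 m/s^2


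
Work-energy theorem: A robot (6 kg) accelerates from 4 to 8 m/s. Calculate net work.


Given: m = 6 kg, v0 = 4 m/s, v = 8 m/s
Using W = (1/2)*m*(v^2 - v0^2)
v^2 = 8^2 = 64
v0^2 = 4^2 = 16
v^2 - v0^2 = 64 - 16 = 48
W = (1/2)*6*48 = 144 J

144 J


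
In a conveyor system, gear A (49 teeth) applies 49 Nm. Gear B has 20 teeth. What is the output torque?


Given: N1 = 49, N2 = 20, T1 = 49 Nm
Using T2/T1 = N2/N1
T2 = T1 * N2 / N1
T2 = 49 * 20 / 49
T2 = 980 / 49
T2 = 20 Nm

20 Nm


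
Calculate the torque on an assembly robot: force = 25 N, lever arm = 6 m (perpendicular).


Given: F = 25 N, r = 6 m, angle = 90 deg (perpendicular)
Using tau = F * r * sin(90)
sin(90) = 1
tau = 25 * 6 * 1
tau = 150 Nm

150 Nm


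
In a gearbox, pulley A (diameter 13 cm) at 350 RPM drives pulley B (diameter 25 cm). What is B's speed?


Given: D1 = 13 cm, w1 = 350 RPM, D2 = 25 cm
Using D1*w1 = D2*w2
w2 = D1*w1 / D2
w2 = 13*350 / 25
w2 = 4550 / 25
w2 = 182 RPM

182 RPM


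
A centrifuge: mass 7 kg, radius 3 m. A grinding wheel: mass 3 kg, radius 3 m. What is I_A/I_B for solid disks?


Given: M1=7 kg, R1=3 m, M2=3 kg, R2=3 m
For a disk: I = (1/2)*M*R^2, so I_A/I_B = (M1*R1^2)/(M2*R2^2)
M1*R1^2 = 7*9 = 63
M2*R2^2 = 3*9 = 27
I_A/I_B = 63/27 = 7/3

7/3


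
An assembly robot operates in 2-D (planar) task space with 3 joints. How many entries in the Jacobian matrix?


Given: task space dimension = 2, joints = 3
Jacobian is a 2 x 3 matrix
Total entries = rows * columns
Total = 2 * 3
Total = 6

6


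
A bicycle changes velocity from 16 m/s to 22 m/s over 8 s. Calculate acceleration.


Given: initial velocity v0 = 16 m/s, final velocity v = 22 m/s, time t = 8 s
Using a = (v - v0) / t
a = (22 - 16) / 8
a = 6 / 8
a = 3/4 m/s^2

3/4 m/s^2


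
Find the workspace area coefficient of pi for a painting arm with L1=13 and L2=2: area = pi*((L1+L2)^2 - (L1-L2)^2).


Given: L1 = 13, L2 = 2
(L1+L2)^2 = (15)^2 = 225
(L1-L2)^2 = (11)^2 = 121
Difference = 225 - 121 = 104
This equals 4*L1*L2 = 4*13*2 = 104
Workspace area = 104*pi

104


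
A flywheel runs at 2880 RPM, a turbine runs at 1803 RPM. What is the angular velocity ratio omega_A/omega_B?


Given: RPM_A = 2880, RPM_B = 1803
omega = 2*pi*RPM/60, so omega_A/omega_B = RPM_A / RPM_B
omega_A/omega_B = 2880 / 1803
omega_A/omega_B = 960/601

960/601


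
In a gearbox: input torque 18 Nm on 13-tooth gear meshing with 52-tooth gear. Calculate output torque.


Given: N1 = 13, N2 = 52, T1 = 18 Nm
Using T2/T1 = N2/N1
T2 = T1 * N2 / N1
T2 = 18 * 52 / 13
T2 = 936 / 13
T2 = 72 Nm

72 Nm


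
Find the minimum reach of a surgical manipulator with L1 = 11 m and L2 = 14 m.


Given: L1 = 11 m, L2 = 14 m
For a 2-link planar arm, min reach = |L1 - L2| (second link folded back)
Min reach = |11 - 14|
Min reach = 3 m

3 m


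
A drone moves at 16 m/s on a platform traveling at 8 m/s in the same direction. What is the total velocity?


Given: object velocity = 16 m/s, platform velocity = 8 m/s (same direction)
Using classical velocity addition: v_total = v_object + v_platform
v_total = 16 + 8
v_total = 24 m/s

24 m/s


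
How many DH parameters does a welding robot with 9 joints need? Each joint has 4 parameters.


Given: 9 joints, 4 DH parameters per joint (d, theta, a, alpha)
Total DH parameters = number_of_joints * 4
Total = 9 * 4
Total = 36

36


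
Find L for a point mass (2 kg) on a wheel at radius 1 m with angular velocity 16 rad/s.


Given: m = 2 kg, r = 1 m, omega = 16 rad/s
For a point mass: I = m*r^2
I = 2*1^2 = 2*1 = 2
L = I*omega = 2*16
L = 32 kg*m^2/s

32 kg*m^2/s


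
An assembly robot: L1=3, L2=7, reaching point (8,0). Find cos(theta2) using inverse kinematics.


Given: L1 = 3, L2 = 7, target (x, y) = (8, 0)
Using cos(theta2) = (x^2 + y^2 - L1^2 - L2^2) / (2*L1*L2)
x^2 + y^2 = 8^2 + 0 = 64
L1^2 + L2^2 = 9 + 49 = 58
Numerator = 64 - 58 = 6
Denominator = 2*3*7 = 42
cos(theta2) = 6/42 = 1/7

1/7


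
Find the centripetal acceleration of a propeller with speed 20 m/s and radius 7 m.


Given: v = 20 m/s, r = 7 m
Using a_c = v^2 / r
a_c = 20^2 / 7
a_c = 400 / 7
a_c = 400/7 m/s^2

400/7 m/s^2


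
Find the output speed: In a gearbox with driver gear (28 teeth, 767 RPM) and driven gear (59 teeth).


Given: N1 = 28 teeth, w1 = 767 RPM, N2 = 59 teeth
Using N1*w1 = N2*w2
w2 = N1*w1 / N2
w2 = 28*767 / 59
w2 = 21476 / 59
w2 = 364 RPM

364 RPM


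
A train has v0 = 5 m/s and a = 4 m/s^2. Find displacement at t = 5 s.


Given: v0 = 5 m/s, a = 4 m/s^2, t = 5 s
Using s = v0*t + (1/2)*a*t^2
s = 5*5 + (1/2)*4*5^2
s = 25 + (1/2)*100
s = 25 + 50
s = 75

75 m


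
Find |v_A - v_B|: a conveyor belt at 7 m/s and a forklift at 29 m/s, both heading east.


Given: v_A = 7 m/s east, v_B = 29 m/s east
Both move in the same direction; relative speed = |v_A - v_B|
|7 - 29| = |-22|
= 22 m/s

22 m/s


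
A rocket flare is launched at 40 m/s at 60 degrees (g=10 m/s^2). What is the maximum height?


Given: v0 = 40 m/s, theta = 60 deg, g = 10 m/s^2
sin^2(60) = 3/4
Using H = v0^2 * sin^2(theta) / (2*g)
H = 40^2 * 3/4 / (2*10)
H = 1600 * 3/4 / 20
H = 1200 / 20
H = 60 m

60 m


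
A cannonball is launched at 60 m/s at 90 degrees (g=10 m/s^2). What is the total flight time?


Given: v0 = 60 m/s, theta = 90 deg, g = 10 m/s^2
sin(90) = 1
Using T = 2*v0*sin(theta) / g
T = 2*60*1 / 10
T = 120 / 10
T = 12 s

12 s


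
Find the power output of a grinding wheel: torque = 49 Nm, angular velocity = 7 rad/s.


Given: tau = 49 Nm, omega = 7 rad/s
Using P = tau * omega
P = 49 * 7
P = 343 W

343 W


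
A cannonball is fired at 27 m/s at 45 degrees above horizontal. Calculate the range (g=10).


Given: v0 = 27 m/s, theta = 45 deg, g = 10 m/s^2
sin(2*45) = sin(90) = 1
Using R = v0^2 * sin(2*theta) / g
R = 27^2 * 1 / 10
R = 729 / 10
R = 729/10 m

729/10 m


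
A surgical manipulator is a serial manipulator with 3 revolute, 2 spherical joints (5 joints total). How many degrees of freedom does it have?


Given: serial robot with 3 revolute, 2 spherical joints
DOF contribution per joint type: revolute=1, prismatic=1, spherical=3, fixed=0
DOF = 3*1 + 2*3
DOF = 9

9


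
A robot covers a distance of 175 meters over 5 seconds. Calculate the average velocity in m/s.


Given: distance d = 175 m, time t = 5 s
Using v = d / t
v = 175 / 5
v = 35 m/s

35 m/s


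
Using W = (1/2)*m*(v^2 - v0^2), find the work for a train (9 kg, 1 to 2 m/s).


Given: m = 9 kg, v0 = 1 m/s, v = 2 m/s
Using W = (1/2)*m*(v^2 - v0^2)
v^2 = 2^2 = 4
v0^2 = 1^2 = 1
v^2 - v0^2 = 4 - 1 = 3
W = (1/2)*9*3 = 27/2 J

27/2 J


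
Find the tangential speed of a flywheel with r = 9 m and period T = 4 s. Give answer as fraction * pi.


Given: radius r = 9 m, period T = 4 s
Using v = 2*pi*r / T
v = 2*pi*9 / 4
v = 18*pi / 4
v = 9/2*pi m/s

9/2*pi m/s
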